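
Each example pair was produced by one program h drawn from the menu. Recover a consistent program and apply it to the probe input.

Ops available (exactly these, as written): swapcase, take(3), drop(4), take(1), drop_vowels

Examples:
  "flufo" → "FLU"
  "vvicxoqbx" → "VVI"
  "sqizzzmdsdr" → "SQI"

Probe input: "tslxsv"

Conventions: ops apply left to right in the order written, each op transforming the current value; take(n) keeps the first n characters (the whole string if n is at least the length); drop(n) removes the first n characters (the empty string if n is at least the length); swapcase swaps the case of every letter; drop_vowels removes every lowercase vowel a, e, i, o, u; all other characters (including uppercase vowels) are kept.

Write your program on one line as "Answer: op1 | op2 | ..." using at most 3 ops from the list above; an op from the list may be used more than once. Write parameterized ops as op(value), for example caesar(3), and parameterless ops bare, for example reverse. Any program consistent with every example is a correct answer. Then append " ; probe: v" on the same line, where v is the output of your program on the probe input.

swapcase | take(3) ; probe: "TSL"

Check, running the answer program on each example:
  "flufo" -> "FLUFO" -> "FLU"
  "vvicxoqbx" -> "VVICXOQBX" -> "VVI"
  "sqizzzmdsdr" -> "SQIZZZMDSDR" -> "SQI"
  probe: "tslxsv" -> "TSLXSV" -> "TSL"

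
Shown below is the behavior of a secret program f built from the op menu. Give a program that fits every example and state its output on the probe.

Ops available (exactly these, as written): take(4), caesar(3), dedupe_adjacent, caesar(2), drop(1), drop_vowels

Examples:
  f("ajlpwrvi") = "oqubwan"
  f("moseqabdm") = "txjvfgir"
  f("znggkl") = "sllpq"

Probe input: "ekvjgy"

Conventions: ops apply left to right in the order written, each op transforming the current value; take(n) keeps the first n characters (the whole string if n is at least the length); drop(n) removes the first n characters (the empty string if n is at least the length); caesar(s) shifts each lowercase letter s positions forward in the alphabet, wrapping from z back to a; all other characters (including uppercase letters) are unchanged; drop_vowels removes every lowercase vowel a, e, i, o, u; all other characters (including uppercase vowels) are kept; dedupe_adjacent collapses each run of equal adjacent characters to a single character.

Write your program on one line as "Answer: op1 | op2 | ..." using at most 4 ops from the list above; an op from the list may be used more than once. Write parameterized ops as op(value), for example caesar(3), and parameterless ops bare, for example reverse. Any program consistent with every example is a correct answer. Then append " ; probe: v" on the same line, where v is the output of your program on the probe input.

caesar(3) | drop(1) | caesar(2) ; probe: "paold"

Check, running the answer program on each example:
  "ajlpwrvi" -> "dmoszuyl" -> "moszuyl" -> "oqubwan"
  "moseqabdm" -> "prvhtdegp" -> "rvhtdegp" -> "txjvfgir"
  "znggkl" -> "cqjjno" -> "qjjno" -> "sllpq"
  probe: "ekvjgy" -> "hnymjb" -> "nymjb" -> "paold"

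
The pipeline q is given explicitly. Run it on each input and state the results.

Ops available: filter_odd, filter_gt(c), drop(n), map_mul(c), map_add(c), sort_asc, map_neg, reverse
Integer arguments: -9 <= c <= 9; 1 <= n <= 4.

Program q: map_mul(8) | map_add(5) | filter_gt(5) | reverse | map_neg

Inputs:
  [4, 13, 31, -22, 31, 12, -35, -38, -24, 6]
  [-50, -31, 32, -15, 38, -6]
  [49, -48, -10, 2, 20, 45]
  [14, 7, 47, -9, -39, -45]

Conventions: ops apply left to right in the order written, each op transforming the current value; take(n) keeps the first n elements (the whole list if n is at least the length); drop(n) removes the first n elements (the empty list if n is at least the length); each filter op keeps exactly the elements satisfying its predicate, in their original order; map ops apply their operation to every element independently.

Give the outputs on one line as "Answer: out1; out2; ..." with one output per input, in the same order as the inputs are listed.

Execution, op by op:
  [4, 13, 31, -22, 31, 12, -35, -38, -24, 6] -> [32, 104, 248, -176, 248, 96, -280, -304, -192, 48] -> [37, 109, 253, -171, 253, 101, -275, -299, -187, 53] -> [37, 109, 253, 253, 101, 53] -> [53, 101, 253, 253, 109, 37] -> [-53, -101, -253, -253, -109, -37]
  [-50, -31, 32, -15, 38, -6] -> [-400, -248, 256, -120, 304, -48] -> [-395, -243, 261, -115, 309, -43] -> [261, 309] -> [309, 261] -> [-309, -261]
  [49, -48, -10, 2, 20, 45] -> [392, -384, -80, 16, 160, 360] -> [397, -379, -75, 21, 165, 365] -> [397, 21, 165, 365] -> [365, 165, 21, 397] -> [-365, -165, -21, -397]
  [14, 7, 47, -9, -39, -45] -> [112, 56, 376, -72, -312, -360] -> [117, 61, 381, -67, -307, -355] -> [117, 61, 381] -> [381, 61, 117] -> [-381, -61, -117]

[-53, -101, -253, -253, -109, -37]; [-309, -261]; [-365, -165, -21, -397]; [-381, -61, -117]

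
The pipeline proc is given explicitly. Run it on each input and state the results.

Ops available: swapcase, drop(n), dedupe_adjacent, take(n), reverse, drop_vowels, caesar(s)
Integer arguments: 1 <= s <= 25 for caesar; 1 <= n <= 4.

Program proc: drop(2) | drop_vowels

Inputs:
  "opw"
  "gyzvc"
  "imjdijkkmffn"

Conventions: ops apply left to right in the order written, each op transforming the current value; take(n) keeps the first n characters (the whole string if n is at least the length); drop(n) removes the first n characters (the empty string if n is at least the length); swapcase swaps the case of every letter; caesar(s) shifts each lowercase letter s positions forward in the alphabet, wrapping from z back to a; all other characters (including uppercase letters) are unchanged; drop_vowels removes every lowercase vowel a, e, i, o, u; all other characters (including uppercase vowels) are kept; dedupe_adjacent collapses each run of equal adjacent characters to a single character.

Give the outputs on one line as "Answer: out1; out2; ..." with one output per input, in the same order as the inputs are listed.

Execution, op by op:
  "opw" -> "w" -> "w"
  "gyzvc" -> "zvc" -> "zvc"
  "imjdijkkmffn" -> "jdijkkmffn" -> "jdjkkmffn"

"w"; "zvc"; "jdjkkmffn"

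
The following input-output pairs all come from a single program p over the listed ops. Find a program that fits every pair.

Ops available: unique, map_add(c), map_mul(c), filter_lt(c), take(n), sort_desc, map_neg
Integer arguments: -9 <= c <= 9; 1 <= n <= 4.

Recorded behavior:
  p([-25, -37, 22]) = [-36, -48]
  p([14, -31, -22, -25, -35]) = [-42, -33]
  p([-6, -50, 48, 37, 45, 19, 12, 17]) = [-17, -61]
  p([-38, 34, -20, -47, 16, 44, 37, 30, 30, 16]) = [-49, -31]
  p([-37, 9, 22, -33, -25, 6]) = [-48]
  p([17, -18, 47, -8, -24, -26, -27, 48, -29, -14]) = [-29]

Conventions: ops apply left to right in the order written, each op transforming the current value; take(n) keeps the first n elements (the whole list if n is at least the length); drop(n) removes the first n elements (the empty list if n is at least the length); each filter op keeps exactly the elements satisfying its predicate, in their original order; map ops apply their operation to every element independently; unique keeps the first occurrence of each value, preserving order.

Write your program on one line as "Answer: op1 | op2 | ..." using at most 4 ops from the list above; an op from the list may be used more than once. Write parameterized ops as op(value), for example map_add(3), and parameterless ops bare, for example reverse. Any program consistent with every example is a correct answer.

map_add(-5) | take(3) | filter_lt(-5) | map_add(-6)

Check, running the answer program on each example:
  [-25, -37, 22] -> [-30, -42, 17] -> [-30, -42, 17] -> [-30, -42] -> [-36, -48]
  [14, -31, -22, -25, -35] -> [9, -36, -27, -30, -40] -> [9, -36, -27] -> [-36, -27] -> [-42, -33]
  [-6, -50, 48, 37, 45, 19, 12, 17] -> [-11, -55, 43, 32, 40, 14, 7, 12] -> [-11, -55, 43] -> [-11, -55] -> [-17, -61]
  [-38, 34, -20, -47, 16, 44, 37, 30, 30, 16] -> [-43, 29, -25, -52, 11, 39, 32, 25, 25, 11] -> [-43, 29, -25] -> [-43, -25] -> [-49, -31]
  [-37, 9, 22, -33, -25, 6] -> [-42, 4, 17, -38, -30, 1] -> [-42, 4, 17] -> [-42] -> [-48]
  [17, -18, 47, -8, -24, -26, -27, 48, -29, -14] -> [12, -23, 42, -13, -29, -31, -32, 43, -34, -19] -> [12, -23, 42] -> [-23] -> [-29]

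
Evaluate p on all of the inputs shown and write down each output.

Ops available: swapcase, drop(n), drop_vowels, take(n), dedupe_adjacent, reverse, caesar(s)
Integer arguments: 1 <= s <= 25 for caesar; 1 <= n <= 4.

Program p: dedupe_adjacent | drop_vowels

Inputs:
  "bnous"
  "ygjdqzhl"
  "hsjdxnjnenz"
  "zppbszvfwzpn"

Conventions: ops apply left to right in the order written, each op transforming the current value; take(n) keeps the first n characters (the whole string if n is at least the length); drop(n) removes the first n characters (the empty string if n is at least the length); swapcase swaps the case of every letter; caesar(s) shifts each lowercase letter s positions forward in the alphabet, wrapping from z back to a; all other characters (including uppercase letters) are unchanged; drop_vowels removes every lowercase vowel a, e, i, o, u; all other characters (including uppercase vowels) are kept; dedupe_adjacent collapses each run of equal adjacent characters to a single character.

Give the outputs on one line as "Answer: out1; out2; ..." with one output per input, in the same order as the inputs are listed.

"bns"; "ygjdqzhl"; "hsjdxnjnnz"; "zpbszvfwzpn"

Execution, op by op:
  "bnous" -> "bnous" -> "bns"
  "ygjdqzhl" -> "ygjdqzhl" -> "ygjdqzhl"
  "hsjdxnjnenz" -> "hsjdxnjnenz" -> "hsjdxnjnnz"
  "zppbszvfwzpn" -> "zpbszvfwzpn" -> "zpbszvfwzpn"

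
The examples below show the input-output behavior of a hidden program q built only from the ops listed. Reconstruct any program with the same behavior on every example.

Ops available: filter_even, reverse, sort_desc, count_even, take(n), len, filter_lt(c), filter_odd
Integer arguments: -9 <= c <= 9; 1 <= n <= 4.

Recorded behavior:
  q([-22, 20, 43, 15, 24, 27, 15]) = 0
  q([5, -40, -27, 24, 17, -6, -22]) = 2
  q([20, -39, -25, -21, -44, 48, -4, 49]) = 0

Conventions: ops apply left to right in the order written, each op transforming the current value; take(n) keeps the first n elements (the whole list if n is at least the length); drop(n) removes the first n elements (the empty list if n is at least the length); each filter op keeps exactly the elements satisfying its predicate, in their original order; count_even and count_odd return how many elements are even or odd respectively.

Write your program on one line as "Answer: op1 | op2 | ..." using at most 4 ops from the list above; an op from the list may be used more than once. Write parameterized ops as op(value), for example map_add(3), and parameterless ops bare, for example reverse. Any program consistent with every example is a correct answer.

reverse | take(3) | filter_lt(-4) | len

Check, running the answer program on each example:
  [-22, 20, 43, 15, 24, 27, 15] -> [15, 27, 24, 15, 43, 20, -22] -> [15, 27, 24] -> [] -> 0
  [5, -40, -27, 24, 17, -6, -22] -> [-22, -6, 17, 24, -27, -40, 5] -> [-22, -6, 17] -> [-22, -6] -> 2
  [20, -39, -25, -21, -44, 48, -4, 49] -> [49, -4, 48, -44, -21, -25, -39, 20] -> [49, -4, 48] -> [] -> 0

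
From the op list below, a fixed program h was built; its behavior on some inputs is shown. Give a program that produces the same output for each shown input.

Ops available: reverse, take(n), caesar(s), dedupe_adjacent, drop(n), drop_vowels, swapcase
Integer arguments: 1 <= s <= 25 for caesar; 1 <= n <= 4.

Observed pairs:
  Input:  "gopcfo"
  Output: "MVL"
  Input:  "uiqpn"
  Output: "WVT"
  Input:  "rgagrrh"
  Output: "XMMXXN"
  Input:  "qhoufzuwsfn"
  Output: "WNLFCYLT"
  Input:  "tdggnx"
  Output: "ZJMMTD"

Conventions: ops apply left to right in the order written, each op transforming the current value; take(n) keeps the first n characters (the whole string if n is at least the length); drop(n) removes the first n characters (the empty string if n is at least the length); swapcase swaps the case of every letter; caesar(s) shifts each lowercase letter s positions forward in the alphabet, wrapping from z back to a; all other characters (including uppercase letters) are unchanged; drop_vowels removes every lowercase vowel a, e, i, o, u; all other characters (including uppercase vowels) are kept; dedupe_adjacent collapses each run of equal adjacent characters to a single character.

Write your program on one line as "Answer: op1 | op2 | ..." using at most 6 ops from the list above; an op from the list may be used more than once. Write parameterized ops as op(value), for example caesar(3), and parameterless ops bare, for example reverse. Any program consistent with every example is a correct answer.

drop_vowels | caesar(9) | caesar(23) | drop_vowels | swapcase

Check, running the answer program on each example:
  "gopcfo" -> "gpcf" -> "pylo" -> "mvil" -> "mvl" -> "MVL"
  "uiqpn" -> "qpn" -> "zyw" -> "wvt" -> "wvt" -> "WVT"
  "rgagrrh" -> "rggrrh" -> "appaaq" -> "xmmxxn" -> "xmmxxn" -> "XMMXXN"
  "qhoufzuwsfn" -> "qhfzwsfn" -> "zqoifbow" -> "wnlfcylt" -> "wnlfcylt" -> "WNLFCYLT"
  "tdggnx" -> "tdggnx" -> "cmppwg" -> "zjmmtd" -> "zjmmtd" -> "ZJMMTD"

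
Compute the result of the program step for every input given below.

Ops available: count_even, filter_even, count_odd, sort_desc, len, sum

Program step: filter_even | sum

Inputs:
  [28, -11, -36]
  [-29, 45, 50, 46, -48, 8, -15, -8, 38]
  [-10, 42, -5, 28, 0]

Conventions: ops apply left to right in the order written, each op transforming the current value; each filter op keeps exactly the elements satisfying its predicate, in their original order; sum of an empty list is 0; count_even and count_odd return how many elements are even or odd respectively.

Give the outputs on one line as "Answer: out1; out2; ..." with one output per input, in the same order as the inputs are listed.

-8; 86; 60

Execution, op by op:
  [28, -11, -36] -> [28, -36] -> -8
  [-29, 45, 50, 46, -48, 8, -15, -8, 38] -> [50, 46, -48, 8, -8, 38] -> 86
  [-10, 42, -5, 28, 0] -> [-10, 42, 28, 0] -> 60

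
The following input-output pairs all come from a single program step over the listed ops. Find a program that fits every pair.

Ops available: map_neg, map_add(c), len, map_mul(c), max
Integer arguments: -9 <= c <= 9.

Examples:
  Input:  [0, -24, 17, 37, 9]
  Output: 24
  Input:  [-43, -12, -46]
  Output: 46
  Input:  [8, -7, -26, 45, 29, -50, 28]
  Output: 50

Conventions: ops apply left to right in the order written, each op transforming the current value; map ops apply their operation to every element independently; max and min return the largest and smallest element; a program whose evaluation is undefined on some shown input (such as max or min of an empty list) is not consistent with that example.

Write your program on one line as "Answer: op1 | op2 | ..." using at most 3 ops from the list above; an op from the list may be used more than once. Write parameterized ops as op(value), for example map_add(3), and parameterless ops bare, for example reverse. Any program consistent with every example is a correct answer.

map_neg | max

Check, running the answer program on each example:
  [0, -24, 17, 37, 9] -> [0, 24, -17, -37, -9] -> 24
  [-43, -12, -46] -> [43, 12, 46] -> 46
  [8, -7, -26, 45, 29, -50, 28] -> [-8, 7, 26, -45, -29, 50, -28] -> 50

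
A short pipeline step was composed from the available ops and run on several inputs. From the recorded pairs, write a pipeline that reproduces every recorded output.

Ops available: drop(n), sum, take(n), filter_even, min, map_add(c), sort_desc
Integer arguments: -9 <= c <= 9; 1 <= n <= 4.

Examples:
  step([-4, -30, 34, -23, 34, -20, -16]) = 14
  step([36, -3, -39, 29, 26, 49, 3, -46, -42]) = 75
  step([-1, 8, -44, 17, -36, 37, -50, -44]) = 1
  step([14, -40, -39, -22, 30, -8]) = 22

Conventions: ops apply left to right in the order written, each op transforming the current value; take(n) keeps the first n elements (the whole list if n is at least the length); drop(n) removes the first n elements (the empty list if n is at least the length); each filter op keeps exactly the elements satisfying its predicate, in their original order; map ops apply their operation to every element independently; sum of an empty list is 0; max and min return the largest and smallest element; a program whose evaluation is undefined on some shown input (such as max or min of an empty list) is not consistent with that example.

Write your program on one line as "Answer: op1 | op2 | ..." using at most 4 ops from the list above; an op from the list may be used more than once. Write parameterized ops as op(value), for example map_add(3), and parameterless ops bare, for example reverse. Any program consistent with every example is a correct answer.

drop(4) | take(2) | sort_desc | sum

Check, running the answer program on each example:
  [-4, -30, 34, -23, 34, -20, -16] -> [34, -20, -16] -> [34, -20] -> [34, -20] -> 14
  [36, -3, -39, 29, 26, 49, 3, -46, -42] -> [26, 49, 3, -46, -42] -> [26, 49] -> [49, 26] -> 75
  [-1, 8, -44, 17, -36, 37, -50, -44] -> [-36, 37, -50, -44] -> [-36, 37] -> [37, -36] -> 1
  [14, -40, -39, -22, 30, -8] -> [30, -8] -> [30, -8] -> [30, -8] -> 22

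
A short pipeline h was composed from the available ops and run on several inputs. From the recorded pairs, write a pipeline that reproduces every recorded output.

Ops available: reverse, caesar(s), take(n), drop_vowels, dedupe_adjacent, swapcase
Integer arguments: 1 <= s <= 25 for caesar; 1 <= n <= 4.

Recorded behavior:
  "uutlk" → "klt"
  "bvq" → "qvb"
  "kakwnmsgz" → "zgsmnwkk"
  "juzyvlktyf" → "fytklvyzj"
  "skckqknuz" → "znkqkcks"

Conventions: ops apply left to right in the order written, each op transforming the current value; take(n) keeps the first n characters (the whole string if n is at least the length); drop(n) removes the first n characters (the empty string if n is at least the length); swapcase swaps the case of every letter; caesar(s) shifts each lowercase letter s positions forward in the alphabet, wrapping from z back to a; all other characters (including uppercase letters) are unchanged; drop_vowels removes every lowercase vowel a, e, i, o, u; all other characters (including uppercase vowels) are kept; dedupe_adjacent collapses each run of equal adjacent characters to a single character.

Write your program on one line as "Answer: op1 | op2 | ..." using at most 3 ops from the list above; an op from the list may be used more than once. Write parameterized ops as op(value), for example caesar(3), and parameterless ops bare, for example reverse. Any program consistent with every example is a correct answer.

dedupe_adjacent | reverse | drop_vowels

Check, running the answer program on each example:
  "uutlk" -> "utlk" -> "kltu" -> "klt"
  "bvq" -> "bvq" -> "qvb" -> "qvb"
  "kakwnmsgz" -> "kakwnmsgz" -> "zgsmnwkak" -> "zgsmnwkk"
  "juzyvlktyf" -> "juzyvlktyf" -> "fytklvyzuj" -> "fytklvyzj"
  "skckqknuz" -> "skckqknuz" -> "zunkqkcks" -> "znkqkcks"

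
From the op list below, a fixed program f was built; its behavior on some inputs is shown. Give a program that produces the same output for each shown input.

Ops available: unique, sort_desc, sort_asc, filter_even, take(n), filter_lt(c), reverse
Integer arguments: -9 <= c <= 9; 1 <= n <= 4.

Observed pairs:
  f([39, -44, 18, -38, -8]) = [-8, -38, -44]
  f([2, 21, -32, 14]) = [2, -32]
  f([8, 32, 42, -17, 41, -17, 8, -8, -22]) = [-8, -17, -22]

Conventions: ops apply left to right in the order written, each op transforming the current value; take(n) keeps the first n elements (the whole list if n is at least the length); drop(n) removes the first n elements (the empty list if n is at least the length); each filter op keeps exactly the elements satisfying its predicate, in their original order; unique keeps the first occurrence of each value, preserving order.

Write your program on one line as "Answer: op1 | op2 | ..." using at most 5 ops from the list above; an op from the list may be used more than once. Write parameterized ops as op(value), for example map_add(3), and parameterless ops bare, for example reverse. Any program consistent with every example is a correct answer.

unique | sort_asc | reverse | filter_lt(3)

Check, running the answer program on each example:
  [39, -44, 18, -38, -8] -> [39, -44, 18, -38, -8] -> [-44, -38, -8, 18, 39] -> [39, 18, -8, -38, -44] -> [-8, -38, -44]
  [2, 21, -32, 14] -> [2, 21, -32, 14] -> [-32, 2, 14, 21] -> [21, 14, 2, -32] -> [2, -32]
  [8, 32, 42, -17, 41, -17, 8, -8, -22] -> [8, 32, 42, -17, 41, -8, -22] -> [-22, -17, -8, 8, 32, 41, 42] -> [42, 41, 32, 8, -8, -17, -22] -> [-8, -17, -22]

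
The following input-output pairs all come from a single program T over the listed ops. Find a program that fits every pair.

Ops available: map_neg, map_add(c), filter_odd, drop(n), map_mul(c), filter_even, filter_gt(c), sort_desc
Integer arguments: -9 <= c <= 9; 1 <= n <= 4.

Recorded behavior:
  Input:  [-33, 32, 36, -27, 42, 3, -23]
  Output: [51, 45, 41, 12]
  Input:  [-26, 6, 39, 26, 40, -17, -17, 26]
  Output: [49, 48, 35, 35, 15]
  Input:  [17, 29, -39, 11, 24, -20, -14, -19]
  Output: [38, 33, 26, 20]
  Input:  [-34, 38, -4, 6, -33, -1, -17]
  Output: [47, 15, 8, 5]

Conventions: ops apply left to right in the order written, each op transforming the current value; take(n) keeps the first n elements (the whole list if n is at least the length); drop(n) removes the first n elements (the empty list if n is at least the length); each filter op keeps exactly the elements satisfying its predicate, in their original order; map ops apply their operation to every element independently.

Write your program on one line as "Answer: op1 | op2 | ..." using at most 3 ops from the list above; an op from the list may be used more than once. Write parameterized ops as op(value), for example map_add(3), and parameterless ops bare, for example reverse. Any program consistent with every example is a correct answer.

map_add(9) | filter_gt(4) | sort_desc

Check, running the answer program on each example:
  [-33, 32, 36, -27, 42, 3, -23] -> [-24, 41, 45, -18, 51, 12, -14] -> [41, 45, 51, 12] -> [51, 45, 41, 12]
  [-26, 6, 39, 26, 40, -17, -17, 26] -> [-17, 15, 48, 35, 49, -8, -8, 35] -> [15, 48, 35, 49, 35] -> [49, 48, 35, 35, 15]
  [17, 29, -39, 11, 24, -20, -14, -19] -> [26, 38, -30, 20, 33, -11, -5, -10] -> [26, 38, 20, 33] -> [38, 33, 26, 20]
  [-34, 38, -4, 6, -33, -1, -17] -> [-25, 47, 5, 15, -24, 8, -8] -> [47, 5, 15, 8] -> [47, 15, 8, 5]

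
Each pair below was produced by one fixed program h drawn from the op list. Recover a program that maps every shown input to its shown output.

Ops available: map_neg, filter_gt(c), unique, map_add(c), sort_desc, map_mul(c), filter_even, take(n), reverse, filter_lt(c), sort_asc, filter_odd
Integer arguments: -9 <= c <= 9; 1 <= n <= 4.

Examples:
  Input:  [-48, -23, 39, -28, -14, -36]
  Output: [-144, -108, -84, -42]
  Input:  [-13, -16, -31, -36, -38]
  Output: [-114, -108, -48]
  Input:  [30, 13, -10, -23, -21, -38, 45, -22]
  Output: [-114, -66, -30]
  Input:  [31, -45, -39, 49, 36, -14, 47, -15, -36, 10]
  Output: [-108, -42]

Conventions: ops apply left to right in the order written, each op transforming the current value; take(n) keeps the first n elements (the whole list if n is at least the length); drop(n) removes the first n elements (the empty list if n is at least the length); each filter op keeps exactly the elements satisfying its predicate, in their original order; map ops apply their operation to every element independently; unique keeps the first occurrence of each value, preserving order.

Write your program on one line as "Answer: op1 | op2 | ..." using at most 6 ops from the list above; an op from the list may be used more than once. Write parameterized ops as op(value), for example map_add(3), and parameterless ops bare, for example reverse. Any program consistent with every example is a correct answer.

sort_desc | map_mul(3) | filter_even | sort_asc | filter_lt(8)

Check, running the answer program on each example:
  [-48, -23, 39, -28, -14, -36] -> [39, -14, -23, -28, -36, -48] -> [117, -42, -69, -84, -108, -144] -> [-42, -84, -108, -144] -> [-144, -108, -84, -42] -> [-144, -108, -84, -42]
  [-13, -16, -31, -36, -38] -> [-13, -16, -31, -36, -38] -> [-39, -48, -93, -108, -114] -> [-48, -108, -114] -> [-114, -108, -48] -> [-114, -108, -48]
  [30, 13, -10, -23, -21, -38, 45, -22] -> [45, 30, 13, -10, -21, -22, -23, -38] -> [135, 90, 39, -30, -63, -66, -69, -114] -> [90, -30, -66, -114] -> [-114, -66, -30, 90] -> [-114, -66, -30]
  [31, -45, -39, 49, 36, -14, 47, -15, -36, 10] -> [49, 47, 36, 31, 10, -14, -15, -36, -39, -45] -> [147, 141, 108, 93, 30, -42, -45, -108, -117, -135] -> [108, 30, -42, -108] -> [-108, -42, 30, 108] -> [-108, -42]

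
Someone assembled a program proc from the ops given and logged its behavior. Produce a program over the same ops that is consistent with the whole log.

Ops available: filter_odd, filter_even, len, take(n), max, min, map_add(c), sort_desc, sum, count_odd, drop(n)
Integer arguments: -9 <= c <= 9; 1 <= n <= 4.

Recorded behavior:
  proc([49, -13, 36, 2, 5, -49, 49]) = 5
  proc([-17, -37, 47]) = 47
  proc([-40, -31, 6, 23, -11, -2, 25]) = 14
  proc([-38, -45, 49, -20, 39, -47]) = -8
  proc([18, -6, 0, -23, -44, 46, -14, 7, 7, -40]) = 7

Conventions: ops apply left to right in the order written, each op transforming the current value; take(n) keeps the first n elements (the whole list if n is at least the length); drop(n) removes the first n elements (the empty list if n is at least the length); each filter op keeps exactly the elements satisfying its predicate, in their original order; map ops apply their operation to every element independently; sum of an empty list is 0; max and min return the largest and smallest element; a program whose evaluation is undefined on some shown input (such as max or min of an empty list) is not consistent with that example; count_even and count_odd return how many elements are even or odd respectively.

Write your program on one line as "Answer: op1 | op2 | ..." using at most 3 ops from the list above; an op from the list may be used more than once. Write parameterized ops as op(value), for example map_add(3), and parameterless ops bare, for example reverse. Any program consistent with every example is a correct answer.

filter_odd | drop(2) | sum

Check, running the answer program on each example:
  [49, -13, 36, 2, 5, -49, 49] -> [49, -13, 5, -49, 49] -> [5, -49, 49] -> 5
  [-17, -37, 47] -> [-17, -37, 47] -> [47] -> 47
  [-40, -31, 6, 23, -11, -2, 25] -> [-31, 23, -11, 25] -> [-11, 25] -> 14
  [-38, -45, 49, -20, 39, -47] -> [-45, 49, 39, -47] -> [39, -47] -> -8
  [18, -6, 0, -23, -44, 46, -14, 7, 7, -40] -> [-23, 7, 7] -> [7] -> 7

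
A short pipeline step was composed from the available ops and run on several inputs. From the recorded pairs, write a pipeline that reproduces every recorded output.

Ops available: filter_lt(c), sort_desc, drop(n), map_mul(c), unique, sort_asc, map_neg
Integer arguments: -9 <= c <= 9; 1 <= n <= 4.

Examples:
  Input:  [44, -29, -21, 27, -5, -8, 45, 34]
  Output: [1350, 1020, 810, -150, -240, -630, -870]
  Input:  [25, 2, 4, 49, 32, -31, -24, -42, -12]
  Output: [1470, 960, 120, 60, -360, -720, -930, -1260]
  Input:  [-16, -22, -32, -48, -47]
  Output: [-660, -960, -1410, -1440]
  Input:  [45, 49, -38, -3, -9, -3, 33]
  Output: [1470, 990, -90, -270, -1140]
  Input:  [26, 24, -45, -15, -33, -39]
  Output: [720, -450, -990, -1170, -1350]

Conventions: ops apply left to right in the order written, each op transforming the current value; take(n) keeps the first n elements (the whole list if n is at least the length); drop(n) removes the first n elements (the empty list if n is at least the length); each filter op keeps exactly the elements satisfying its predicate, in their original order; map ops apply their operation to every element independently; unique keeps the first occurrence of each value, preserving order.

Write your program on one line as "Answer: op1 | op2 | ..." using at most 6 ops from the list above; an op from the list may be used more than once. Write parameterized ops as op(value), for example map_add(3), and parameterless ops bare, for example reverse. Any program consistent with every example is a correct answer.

map_mul(5) | map_mul(6) | drop(1) | sort_desc | unique

Check, running the answer program on each example:
  [44, -29, -21, 27, -5, -8, 45, 34] -> [220, -145, -105, 135, -25, -40, 225, 170] -> [1320, -870, -630, 810, -150, -240, 1350, 1020] -> [-870, -630, 810, -150, -240, 1350, 1020] -> [1350, 1020, 810, -150, -240, -630, -870] -> [1350, 1020, 810, -150, -240, -630, -870]
  [25, 2, 4, 49, 32, -31, -24, -42, -12] -> [125, 10, 20, 245, 160, -155, -120, -210, -60] -> [750, 60, 120, 1470, 960, -930, -720, -1260, -360] -> [60, 120, 1470, 960, -930, -720, -1260, -360] -> [1470, 960, 120, 60, -360, -720, -930, -1260] -> [1470, 960, 120, 60, -360, -720, -930, -1260]
  [-16, -22, -32, -48, -47] -> [-80, -110, -160, -240, -235] -> [-480, -660, -960, -1440, -1410] -> [-660, -960, -1440, -1410] -> [-660, -960, -1410, -1440] -> [-660, -960, -1410, -1440]
  [45, 49, -38, -3, -9, -3, 33] -> [225, 245, -190, -15, -45, -15, 165] -> [1350, 1470, -1140, -90, -270, -90, 990] -> [1470, -1140, -90, -270, -90, 990] -> [1470, 990, -90, -90, -270, -1140] -> [1470, 990, -90, -270, -1140]
  [26, 24, -45, -15, -33, -39] -> [130, 120, -225, -75, -165, -195] -> [780, 720, -1350, -450, -990, -1170] -> [720, -1350, -450, -990, -1170] -> [720, -450, -990, -1170, -1350] -> [720, -450, -990, -1170, -1350]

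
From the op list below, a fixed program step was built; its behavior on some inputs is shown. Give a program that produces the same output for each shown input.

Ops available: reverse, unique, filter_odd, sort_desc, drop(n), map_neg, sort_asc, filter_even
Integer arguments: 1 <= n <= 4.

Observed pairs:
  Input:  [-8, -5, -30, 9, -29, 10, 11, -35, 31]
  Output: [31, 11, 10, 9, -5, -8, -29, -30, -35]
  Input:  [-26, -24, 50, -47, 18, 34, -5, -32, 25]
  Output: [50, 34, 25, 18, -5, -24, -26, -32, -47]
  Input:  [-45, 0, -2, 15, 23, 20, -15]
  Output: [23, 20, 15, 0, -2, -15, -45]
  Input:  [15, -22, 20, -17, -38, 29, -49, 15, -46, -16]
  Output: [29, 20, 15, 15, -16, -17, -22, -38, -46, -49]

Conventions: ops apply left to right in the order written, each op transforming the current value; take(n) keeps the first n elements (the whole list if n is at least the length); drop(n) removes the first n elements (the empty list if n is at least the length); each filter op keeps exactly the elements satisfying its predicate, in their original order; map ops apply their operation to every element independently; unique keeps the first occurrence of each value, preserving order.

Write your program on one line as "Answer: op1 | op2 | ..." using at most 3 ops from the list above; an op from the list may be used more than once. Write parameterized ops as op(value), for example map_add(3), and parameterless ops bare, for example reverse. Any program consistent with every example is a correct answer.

sort_asc | reverse

Check, running the answer program on each example:
  [-8, -5, -30, 9, -29, 10, 11, -35, 31] -> [-35, -30, -29, -8, -5, 9, 10, 11, 31] -> [31, 11, 10, 9, -5, -8, -29, -30, -35]
  [-26, -24, 50, -47, 18, 34, -5, -32, 25] -> [-47, -32, -26, -24, -5, 18, 25, 34, 50] -> [50, 34, 25, 18, -5, -24, -26, -32, -47]
  [-45, 0, -2, 15, 23, 20, -15] -> [-45, -15, -2, 0, 15, 20, 23] -> [23, 20, 15, 0, -2, -15, -45]
  [15, -22, 20, -17, -38, 29, -49, 15, -46, -16] -> [-49, -46, -38, -22, -17, -16, 15, 15, 20, 29] -> [29, 20, 15, 15, -16, -17, -22, -38, -46, -49]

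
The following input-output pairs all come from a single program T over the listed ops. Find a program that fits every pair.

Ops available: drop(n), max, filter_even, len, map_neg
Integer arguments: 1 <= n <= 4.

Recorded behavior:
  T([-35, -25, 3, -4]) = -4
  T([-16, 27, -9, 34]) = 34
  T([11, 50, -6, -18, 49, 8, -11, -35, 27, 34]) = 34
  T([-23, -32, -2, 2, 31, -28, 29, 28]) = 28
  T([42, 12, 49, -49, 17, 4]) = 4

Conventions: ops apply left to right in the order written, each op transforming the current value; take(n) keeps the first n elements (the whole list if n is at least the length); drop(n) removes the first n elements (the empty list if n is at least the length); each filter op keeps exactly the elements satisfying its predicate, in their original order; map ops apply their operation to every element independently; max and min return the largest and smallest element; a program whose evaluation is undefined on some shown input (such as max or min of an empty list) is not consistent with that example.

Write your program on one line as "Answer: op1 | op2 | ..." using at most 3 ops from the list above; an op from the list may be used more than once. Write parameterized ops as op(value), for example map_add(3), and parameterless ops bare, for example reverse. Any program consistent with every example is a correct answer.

drop(2) | filter_even | max

Check, running the answer program on each example:
  [-35, -25, 3, -4] -> [3, -4] -> [-4] -> -4
  [-16, 27, -9, 34] -> [-9, 34] -> [34] -> 34
  [11, 50, -6, -18, 49, 8, -11, -35, 27, 34] -> [-6, -18, 49, 8, -11, -35, 27, 34] -> [-6, -18, 8, 34] -> 34
  [-23, -32, -2, 2, 31, -28, 29, 28] -> [-2, 2, 31, -28, 29, 28] -> [-2, 2, -28, 28] -> 28
  [42, 12, 49, -49, 17, 4] -> [49, -49, 17, 4] -> [4] -> 4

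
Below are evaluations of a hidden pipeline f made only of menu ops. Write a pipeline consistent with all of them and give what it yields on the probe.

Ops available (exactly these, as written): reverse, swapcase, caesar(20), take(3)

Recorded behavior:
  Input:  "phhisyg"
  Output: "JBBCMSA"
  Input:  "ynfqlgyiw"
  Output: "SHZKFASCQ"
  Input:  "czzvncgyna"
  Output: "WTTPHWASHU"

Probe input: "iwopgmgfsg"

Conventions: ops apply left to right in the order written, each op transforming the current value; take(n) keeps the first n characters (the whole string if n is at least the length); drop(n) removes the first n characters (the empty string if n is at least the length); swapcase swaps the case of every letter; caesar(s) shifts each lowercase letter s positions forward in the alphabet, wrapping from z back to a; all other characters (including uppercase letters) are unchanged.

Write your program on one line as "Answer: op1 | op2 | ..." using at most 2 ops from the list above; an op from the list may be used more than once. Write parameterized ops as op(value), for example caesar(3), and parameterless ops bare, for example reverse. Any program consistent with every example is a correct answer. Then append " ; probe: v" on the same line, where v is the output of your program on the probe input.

caesar(20) | swapcase ; probe: "CQIJAGAZMA"

Check, running the answer program on each example:
  "phhisyg" -> "jbbcmsa" -> "JBBCMSA"
  "ynfqlgyiw" -> "shzkfascq" -> "SHZKFASCQ"
  "czzvncgyna" -> "wttphwashu" -> "WTTPHWASHU"
  probe: "iwopgmgfsg" -> "cqijagazma" -> "CQIJAGAZMA"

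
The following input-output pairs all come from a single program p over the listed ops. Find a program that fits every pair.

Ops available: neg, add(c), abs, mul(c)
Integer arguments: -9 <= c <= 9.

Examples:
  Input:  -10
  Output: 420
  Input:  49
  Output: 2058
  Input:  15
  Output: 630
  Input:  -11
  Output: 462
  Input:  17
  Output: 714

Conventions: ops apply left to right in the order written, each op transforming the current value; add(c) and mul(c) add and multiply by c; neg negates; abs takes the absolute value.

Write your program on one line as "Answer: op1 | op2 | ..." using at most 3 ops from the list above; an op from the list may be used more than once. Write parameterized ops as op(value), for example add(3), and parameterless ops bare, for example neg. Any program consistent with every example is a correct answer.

abs | mul(6) | mul(7)

Check, running the answer program on each example:
  -10 -> 10 -> 60 -> 420
  49 -> 49 -> 294 -> 2058
  15 -> 15 -> 90 -> 630
  -11 -> 11 -> 66 -> 462
  17 -> 17 -> 102 -> 714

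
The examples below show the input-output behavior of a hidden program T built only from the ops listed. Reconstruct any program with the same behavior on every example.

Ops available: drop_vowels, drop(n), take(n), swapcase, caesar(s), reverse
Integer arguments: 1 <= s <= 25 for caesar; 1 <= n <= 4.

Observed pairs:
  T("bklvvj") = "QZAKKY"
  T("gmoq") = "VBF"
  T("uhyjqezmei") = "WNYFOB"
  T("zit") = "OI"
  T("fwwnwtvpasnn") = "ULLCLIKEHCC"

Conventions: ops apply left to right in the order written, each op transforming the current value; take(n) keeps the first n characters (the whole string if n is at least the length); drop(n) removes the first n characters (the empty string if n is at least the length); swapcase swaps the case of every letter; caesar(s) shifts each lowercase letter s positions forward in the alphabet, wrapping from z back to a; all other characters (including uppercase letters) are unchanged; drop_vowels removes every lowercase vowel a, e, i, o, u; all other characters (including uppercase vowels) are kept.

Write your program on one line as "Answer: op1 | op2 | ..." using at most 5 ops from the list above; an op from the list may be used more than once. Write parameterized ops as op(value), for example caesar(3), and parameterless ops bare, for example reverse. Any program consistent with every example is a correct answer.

reverse | drop_vowels | caesar(15) | reverse | swapcase

Check, running the answer program on each example:
  "bklvvj" -> "jvvlkb" -> "jvvlkb" -> "ykkazq" -> "qzakky" -> "QZAKKY"
  "gmoq" -> "qomg" -> "qmg" -> "fbv" -> "vbf" -> "VBF"
  "uhyjqezmei" -> "iemzeqjyhu" -> "mzqjyh" -> "bofynw" -> "wnyfob" -> "WNYFOB"
  "zit" -> "tiz" -> "tz" -> "io" -> "oi" -> "OI"
  "fwwnwtvpasnn" -> "nnsapvtwnwwf" -> "nnspvtwnwwf" -> "cchekilcllu" -> "ullclikehcc" -> "ULLCLIKEHCC"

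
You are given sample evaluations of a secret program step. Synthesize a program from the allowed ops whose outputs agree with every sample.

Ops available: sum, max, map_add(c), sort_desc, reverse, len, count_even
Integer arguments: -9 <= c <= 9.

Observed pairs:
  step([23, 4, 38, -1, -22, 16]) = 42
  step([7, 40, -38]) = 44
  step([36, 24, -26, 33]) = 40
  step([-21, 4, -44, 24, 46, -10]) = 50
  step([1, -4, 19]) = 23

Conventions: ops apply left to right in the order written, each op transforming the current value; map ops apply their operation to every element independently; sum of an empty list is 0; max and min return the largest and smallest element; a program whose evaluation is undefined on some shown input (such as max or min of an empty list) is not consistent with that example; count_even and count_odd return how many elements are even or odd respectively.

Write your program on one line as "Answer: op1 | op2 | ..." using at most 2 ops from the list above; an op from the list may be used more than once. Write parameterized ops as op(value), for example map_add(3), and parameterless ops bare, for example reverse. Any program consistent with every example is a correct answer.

map_add(4) | max

Check, running the answer program on each example:
  [23, 4, 38, -1, -22, 16] -> [27, 8, 42, 3, -18, 20] -> 42
  [7, 40, -38] -> [11, 44, -34] -> 44
  [36, 24, -26, 33] -> [40, 28, -22, 37] -> 40
  [-21, 4, -44, 24, 46, -10] -> [-17, 8, -40, 28, 50, -6] -> 50
  [1, -4, 19] -> [5, 0, 23] -> 23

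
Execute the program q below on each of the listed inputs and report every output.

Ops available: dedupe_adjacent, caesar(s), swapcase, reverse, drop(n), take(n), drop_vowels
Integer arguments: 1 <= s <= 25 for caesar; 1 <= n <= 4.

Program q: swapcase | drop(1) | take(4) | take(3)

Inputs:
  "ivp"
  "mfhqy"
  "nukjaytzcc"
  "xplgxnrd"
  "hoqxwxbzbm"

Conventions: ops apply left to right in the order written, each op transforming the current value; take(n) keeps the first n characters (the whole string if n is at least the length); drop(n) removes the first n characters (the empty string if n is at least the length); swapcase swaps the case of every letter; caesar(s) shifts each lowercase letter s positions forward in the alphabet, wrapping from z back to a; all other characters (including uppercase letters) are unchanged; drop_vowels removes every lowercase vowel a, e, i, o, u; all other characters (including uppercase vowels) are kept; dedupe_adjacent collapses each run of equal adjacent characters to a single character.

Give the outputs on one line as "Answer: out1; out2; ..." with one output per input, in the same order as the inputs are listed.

Execution, op by op:
  "ivp" -> "IVP" -> "VP" -> "VP" -> "VP"
  "mfhqy" -> "MFHQY" -> "FHQY" -> "FHQY" -> "FHQ"
  "nukjaytzcc" -> "NUKJAYTZCC" -> "UKJAYTZCC" -> "UKJA" -> "UKJ"
  "xplgxnrd" -> "XPLGXNRD" -> "PLGXNRD" -> "PLGX" -> "PLG"
  "hoqxwxbzbm" -> "HOQXWXBZBM" -> "OQXWXBZBM" -> "OQXW" -> "OQX"

"VP"; "FHQ"; "UKJ"; "PLG"; "OQX"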